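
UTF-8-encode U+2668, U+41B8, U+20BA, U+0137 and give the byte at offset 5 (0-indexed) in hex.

U+2668 → 3-byte form E2 99 A8 at offsets 0–2.
U+41B8 → 3-byte form E4 86 B8 at offsets 3–5.
Offset 5 falls in char 2's range; it's byte 3 of E4 86 B8 = 0xB8.

0xB8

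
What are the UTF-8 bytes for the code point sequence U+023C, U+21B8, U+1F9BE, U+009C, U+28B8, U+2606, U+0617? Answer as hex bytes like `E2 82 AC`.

C8 BC E2 86 B8 F0 9F A6 BE C2 9C E2 A2 B8 E2 98 86 D8 97

U+023C: 2-byte form → C8 BC.
U+21B8: 3-byte form → E2 86 B8.
U+1F9BE: 4-byte form → F0 9F A6 BE.
U+009C: 2-byte form → C2 9C.
U+28B8: 3-byte form → E2 A2 B8.
U+2606: 3-byte form → E2 98 86.
U+0617: 2-byte form → D8 97.
Concatenated (19 bytes): C8 BC E2 86 B8 F0 9F A6 BE C2 9C E2 A2 B8 E2 98 86 D8 97.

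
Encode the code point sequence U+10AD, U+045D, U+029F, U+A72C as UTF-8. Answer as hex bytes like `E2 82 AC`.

U+10AD: 3-byte form → E1 82 AD.
U+045D: 2-byte form → D1 9D.
U+029F: 2-byte form → CA 9F.
U+A72C: 3-byte form → EA 9C AC.
Concatenated (10 bytes): E1 82 AD D1 9D CA 9F EA 9C AC.

E1 82 AD D1 9D CA 9F EA 9C AC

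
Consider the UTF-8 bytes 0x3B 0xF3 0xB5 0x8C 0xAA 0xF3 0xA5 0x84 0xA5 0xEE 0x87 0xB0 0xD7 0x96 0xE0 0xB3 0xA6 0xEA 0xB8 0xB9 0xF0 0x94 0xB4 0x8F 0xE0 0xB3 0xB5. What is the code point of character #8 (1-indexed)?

Offset 0: leading byte 0x3B = 00111011 → 1-byte char #1 = 3B.
Offset 1: leading byte 0xF3 = 11110011 → 4-byte char #2 = F3 B5 8C AA.
Offset 5: leading byte 0xF3 = 11110011 → 4-byte char #3 = F3 A5 84 A5.
Offset 9: leading byte 0xEE = 11101110 → 3-byte char #4 = EE 87 B0.
Offset 12: leading byte 0xD7 = 11010111 → 2-byte char #5 = D7 96.
Offset 14: leading byte 0xE0 = 11100000 → 3-byte char #6 = E0 B3 A6.
Offset 17: leading byte 0xEA = 11101010 → 3-byte char #7 = EA B8 B9.
Offset 20: leading byte 0xF0 = 11110000 → 4-byte char #8 = F0 94 B4 8F.
Leading byte 0xF0 = 11110000 matches 11110xxx → 4-byte sequence.
Byte 1: 0xF0 = 11110000, payload 000 (3 bits).
Byte 2: 0x94 = 10010100 (10xxxxxx ✓), payload 010100.
Byte 3: 0xB4 = 10110100 (10xxxxxx ✓), payload 110100.
Byte 4: 0x8F = 10001111 (10xxxxxx ✓), payload 001111.
Concatenate: 000010100110100001111 = 0x14D0F (21 bits → U+14D0F).

U+14D0F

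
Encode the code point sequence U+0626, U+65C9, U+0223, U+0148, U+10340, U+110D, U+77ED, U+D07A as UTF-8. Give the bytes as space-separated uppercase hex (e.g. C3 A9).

D8 A6 E6 97 89 C8 A3 C5 88 F0 90 8D 80 E1 84 8D E7 9F AD ED 81 BA

U+0626: 2-byte form → D8 A6.
U+65C9: 3-byte form → E6 97 89.
U+0223: 2-byte form → C8 A3.
U+0148: 2-byte form → C5 88.
U+10340: 4-byte form → F0 90 8D 80.
U+110D: 3-byte form → E1 84 8D.
U+77ED: 3-byte form → E7 9F AD.
U+D07A: 3-byte form → ED 81 BA.
Concatenated (22 bytes): D8 A6 E6 97 89 C8 A3 C5 88 F0 90 8D 80 E1 84 8D E7 9F AD ED 81 BA.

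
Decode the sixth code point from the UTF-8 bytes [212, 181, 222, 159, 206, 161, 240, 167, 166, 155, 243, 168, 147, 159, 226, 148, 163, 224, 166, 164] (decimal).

Offset 0: leading byte 0xD4 = 11010100 → 2-byte char #1 = D4 B5.
Offset 2: leading byte 0xDE = 11011110 → 2-byte char #2 = DE 9F.
Offset 4: leading byte 0xCE = 11001110 → 2-byte char #3 = CE A1.
Offset 6: leading byte 0xF0 = 11110000 → 4-byte char #4 = F0 A7 A6 9B.
Offset 10: leading byte 0xF3 = 11110011 → 4-byte char #5 = F3 A8 93 9F.
Offset 14: leading byte 0xE2 = 11100010 → 3-byte char #6 = E2 94 A3.
Leading byte 0xE2 = 11100010 matches 1110xxxx → 3-byte sequence.
Byte 1: 0xE2 = 11100010, payload 0010 (4 bits).
Byte 2: 0x94 = 10010100 (10xxxxxx ✓), payload 010100.
Byte 3: 0xA3 = 10100011 (10xxxxxx ✓), payload 100011.
Concatenate: 0010010100100011 = 0x2523 (16 bits → U+2523).

U+2523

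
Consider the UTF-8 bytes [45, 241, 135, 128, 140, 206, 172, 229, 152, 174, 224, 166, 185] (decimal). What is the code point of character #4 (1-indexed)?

Offset 0: leading byte 0x2D = 00101101 → 1-byte char #1 = 2D.
Offset 1: leading byte 0xF1 = 11110001 → 4-byte char #2 = F1 87 80 8C.
Offset 5: leading byte 0xCE = 11001110 → 2-byte char #3 = CE AC.
Offset 7: leading byte 0xE5 = 11100101 → 3-byte char #4 = E5 98 AE.
Leading byte 0xE5 = 11100101 matches 1110xxxx → 3-byte sequence.
Byte 1: 0xE5 = 11100101, payload 0101 (4 bits).
Byte 2: 0x98 = 10011000 (10xxxxxx ✓), payload 011000.
Byte 3: 0xAE = 10101110 (10xxxxxx ✓), payload 101110.
Concatenate: 0101011000101110 = 0x562E (16 bits → U+562E).

U+562E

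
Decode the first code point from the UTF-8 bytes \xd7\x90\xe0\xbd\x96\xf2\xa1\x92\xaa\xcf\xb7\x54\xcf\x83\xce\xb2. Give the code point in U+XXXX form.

Offset 0: leading byte 0xD7 = 11010111 → 2-byte char #1 = D7 90.
Leading byte 0xD7 = 11010111 matches 110xxxxx → 2-byte sequence.
Byte 1: 0xD7 = 11010111, payload 10111 (5 bits).
Byte 2: 0x90 = 10010000 (10xxxxxx ✓), payload 010000.
Concatenate: 10111010000 = 0x5D0 (11 bits → U+05D0).

U+05D0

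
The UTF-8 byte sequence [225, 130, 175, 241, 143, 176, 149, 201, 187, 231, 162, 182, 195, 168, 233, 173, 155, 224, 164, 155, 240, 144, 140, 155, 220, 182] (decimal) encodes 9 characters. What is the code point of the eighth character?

Offset 0: leading byte 0xE1 = 11100001 → 3-byte char #1 = E1 82 AF.
Offset 3: leading byte 0xF1 = 11110001 → 4-byte char #2 = F1 8F B0 95.
Offset 7: leading byte 0xC9 = 11001001 → 2-byte char #3 = C9 BB.
Offset 9: leading byte 0xE7 = 11100111 → 3-byte char #4 = E7 A2 B6.
Offset 12: leading byte 0xC3 = 11000011 → 2-byte char #5 = C3 A8.
Offset 14: leading byte 0xE9 = 11101001 → 3-byte char #6 = E9 AD 9B.
Offset 17: leading byte 0xE0 = 11100000 → 3-byte char #7 = E0 A4 9B.
Offset 20: leading byte 0xF0 = 11110000 → 4-byte char #8 = F0 90 8C 9B.
Leading byte 0xF0 = 11110000 matches 11110xxx → 4-byte sequence.
Byte 1: 0xF0 = 11110000, payload 000 (3 bits).
Byte 2: 0x90 = 10010000 (10xxxxxx ✓), payload 010000.
Byte 3: 0x8C = 10001100 (10xxxxxx ✓), payload 001100.
Byte 4: 0x9B = 10011011 (10xxxxxx ✓), payload 011011.
Concatenate: 000010000001100011011 = 0x1031B (21 bits → U+1031B).

U+1031B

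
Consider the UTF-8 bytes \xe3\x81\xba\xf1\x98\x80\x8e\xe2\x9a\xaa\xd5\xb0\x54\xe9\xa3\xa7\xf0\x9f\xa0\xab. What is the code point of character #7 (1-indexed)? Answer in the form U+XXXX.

U+1F82B

Offset 0: leading byte 0xE3 = 11100011 → 3-byte char #1 = E3 81 BA.
Offset 3: leading byte 0xF1 = 11110001 → 4-byte char #2 = F1 98 80 8E.
Offset 7: leading byte 0xE2 = 11100010 → 3-byte char #3 = E2 9A AA.
Offset 10: leading byte 0xD5 = 11010101 → 2-byte char #4 = D5 B0.
Offset 12: leading byte 0x54 = 01010100 → 1-byte char #5 = 54.
Offset 13: leading byte 0xE9 = 11101001 → 3-byte char #6 = E9 A3 A7.
Offset 16: leading byte 0xF0 = 11110000 → 4-byte char #7 = F0 9F A0 AB.
Leading byte 0xF0 = 11110000 matches 11110xxx → 4-byte sequence.
Byte 1: 0xF0 = 11110000, payload 000 (3 bits).
Byte 2: 0x9F = 10011111 (10xxxxxx ✓), payload 011111.
Byte 3: 0xA0 = 10100000 (10xxxxxx ✓), payload 100000.
Byte 4: 0xAB = 10101011 (10xxxxxx ✓), payload 101011.
Concatenate: 000011111100000101011 = 0x1F82B (21 bits → U+1F82B).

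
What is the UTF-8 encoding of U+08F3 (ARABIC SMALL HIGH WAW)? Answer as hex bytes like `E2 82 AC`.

U+08F3 = 0x8F3 = 2291 decimal. In range U+0800–U+FFFF → 3-byte form: 1110xxxx 10xxxxxx 10xxxxxx.
Binary (16 bits): 0000100011110011.
Split 4+6+6: 0000 | 100011 | 110011.
Byte 1: 11100000 = 0xE0.
Byte 2: 10100011 = 0xA3.
Byte 3: 10110011 = 0xB3.

E0 A3 B3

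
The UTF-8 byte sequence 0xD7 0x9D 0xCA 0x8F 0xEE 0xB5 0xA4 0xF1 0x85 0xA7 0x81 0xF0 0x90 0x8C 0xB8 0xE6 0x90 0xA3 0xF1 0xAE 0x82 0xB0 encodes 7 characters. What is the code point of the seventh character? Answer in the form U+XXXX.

U+6E0B0

Offset 0: leading byte 0xD7 = 11010111 → 2-byte char #1 = D7 9D.
Offset 2: leading byte 0xCA = 11001010 → 2-byte char #2 = CA 8F.
Offset 4: leading byte 0xEE = 11101110 → 3-byte char #3 = EE B5 A4.
Offset 7: leading byte 0xF1 = 11110001 → 4-byte char #4 = F1 85 A7 81.
Offset 11: leading byte 0xF0 = 11110000 → 4-byte char #5 = F0 90 8C B8.
Offset 15: leading byte 0xE6 = 11100110 → 3-byte char #6 = E6 90 A3.
Offset 18: leading byte 0xF1 = 11110001 → 4-byte char #7 = F1 AE 82 B0.
Leading byte 0xF1 = 11110001 matches 11110xxx → 4-byte sequence.
Byte 1: 0xF1 = 11110001, payload 001 (3 bits).
Byte 2: 0xAE = 10101110 (10xxxxxx ✓), payload 101110.
Byte 3: 0x82 = 10000010 (10xxxxxx ✓), payload 000010.
Byte 4: 0xB0 = 10110000 (10xxxxxx ✓), payload 110000.
Concatenate: 001101110000010110000 = 0x6E0B0 (21 bits → U+6E0B0).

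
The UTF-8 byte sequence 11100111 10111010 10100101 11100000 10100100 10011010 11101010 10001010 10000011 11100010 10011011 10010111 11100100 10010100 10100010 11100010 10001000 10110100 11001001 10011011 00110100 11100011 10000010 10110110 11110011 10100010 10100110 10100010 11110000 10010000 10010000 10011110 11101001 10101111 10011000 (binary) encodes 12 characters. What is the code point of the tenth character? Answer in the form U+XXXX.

Offset 0: leading byte 0xE7 = 11100111 → 3-byte char #1 = E7 BA A5.
Offset 3: leading byte 0xE0 = 11100000 → 3-byte char #2 = E0 A4 9A.
Offset 6: leading byte 0xEA = 11101010 → 3-byte char #3 = EA 8A 83.
Offset 9: leading byte 0xE2 = 11100010 → 3-byte char #4 = E2 9B 97.
Offset 12: leading byte 0xE4 = 11100100 → 3-byte char #5 = E4 94 A2.
Offset 15: leading byte 0xE2 = 11100010 → 3-byte char #6 = E2 88 B4.
Offset 18: leading byte 0xC9 = 11001001 → 2-byte char #7 = C9 9B.
Offset 20: leading byte 0x34 = 00110100 → 1-byte char #8 = 34.
Offset 21: leading byte 0xE3 = 11100011 → 3-byte char #9 = E3 82 B6.
Offset 24: leading byte 0xF3 = 11110011 → 4-byte char #10 = F3 A2 A6 A2.
Leading byte 0xF3 = 11110011 matches 11110xxx → 4-byte sequence.
Byte 1: 0xF3 = 11110011, payload 011 (3 bits).
Byte 2: 0xA2 = 10100010 (10xxxxxx ✓), payload 100010.
Byte 3: 0xA6 = 10100110 (10xxxxxx ✓), payload 100110.
Byte 4: 0xA2 = 10100010 (10xxxxxx ✓), payload 100010.
Concatenate: 011100010100110100010 = 0xE29A2 (21 bits → U+E29A2).

U+E29A2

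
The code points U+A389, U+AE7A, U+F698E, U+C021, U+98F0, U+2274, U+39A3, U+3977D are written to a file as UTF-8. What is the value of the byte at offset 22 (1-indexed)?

1-indexed offset 22 is 0-indexed offset 21.
U+A389 → 3-byte form EA 8E 89 at offsets 0–2.
U+AE7A → 3-byte form EA B9 BA at offsets 3–5.
U+F698E → 4-byte form F3 B6 A6 8E at offsets 6–9.
U+C021 → 3-byte form EC 80 A1 at offsets 10–12.
U+98F0 → 3-byte form E9 A3 B0 at offsets 13–15.
U+2274 → 3-byte form E2 89 B4 at offsets 16–18.
U+39A3 → 3-byte form E3 A6 A3 at offsets 19–21.
Offset 21 falls in char 7's range; it's byte 3 of E3 A6 A3 = 0xA3.

0xA3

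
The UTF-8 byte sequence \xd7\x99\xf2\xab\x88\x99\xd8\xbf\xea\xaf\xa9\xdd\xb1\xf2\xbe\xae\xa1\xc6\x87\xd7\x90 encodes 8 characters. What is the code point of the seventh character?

U+0187

Offset 0: leading byte 0xD7 = 11010111 → 2-byte char #1 = D7 99.
Offset 2: leading byte 0xF2 = 11110010 → 4-byte char #2 = F2 AB 88 99.
Offset 6: leading byte 0xD8 = 11011000 → 2-byte char #3 = D8 BF.
Offset 8: leading byte 0xEA = 11101010 → 3-byte char #4 = EA AF A9.
Offset 11: leading byte 0xDD = 11011101 → 2-byte char #5 = DD B1.
Offset 13: leading byte 0xF2 = 11110010 → 4-byte char #6 = F2 BE AE A1.
Offset 17: leading byte 0xC6 = 11000110 → 2-byte char #7 = C6 87.
Leading byte 0xC6 = 11000110 matches 110xxxxx → 2-byte sequence.
Byte 1: 0xC6 = 11000110, payload 00110 (5 bits).
Byte 2: 0x87 = 10000111 (10xxxxxx ✓), payload 000111.
Concatenate: 00110000111 = 0x187 (11 bits → U+0187).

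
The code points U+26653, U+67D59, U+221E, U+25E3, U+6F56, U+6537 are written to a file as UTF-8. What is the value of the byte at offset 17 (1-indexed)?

1-indexed offset 17 is 0-indexed offset 16.
U+26653 → 4-byte form F0 A6 99 93 at offsets 0–3.
U+67D59 → 4-byte form F1 A7 B5 99 at offsets 4–7.
U+221E → 3-byte form E2 88 9E at offsets 8–10.
U+25E3 → 3-byte form E2 97 A3 at offsets 11–13.
U+6F56 → 3-byte form E6 BD 96 at offsets 14–16.
Offset 16 falls in char 5's range; it's byte 3 of E6 BD 96 = 0x96.

0x96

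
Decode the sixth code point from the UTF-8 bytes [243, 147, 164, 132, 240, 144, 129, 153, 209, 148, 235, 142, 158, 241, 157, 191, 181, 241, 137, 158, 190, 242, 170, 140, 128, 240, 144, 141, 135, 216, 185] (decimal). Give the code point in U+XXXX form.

U+497BE

Offset 0: leading byte 0xF3 = 11110011 → 4-byte char #1 = F3 93 A4 84.
Offset 4: leading byte 0xF0 = 11110000 → 4-byte char #2 = F0 90 81 99.
Offset 8: leading byte 0xD1 = 11010001 → 2-byte char #3 = D1 94.
Offset 10: leading byte 0xEB = 11101011 → 3-byte char #4 = EB 8E 9E.
Offset 13: leading byte 0xF1 = 11110001 → 4-byte char #5 = F1 9D BF B5.
Offset 17: leading byte 0xF1 = 11110001 → 4-byte char #6 = F1 89 9E BE.
Leading byte 0xF1 = 11110001 matches 11110xxx → 4-byte sequence.
Byte 1: 0xF1 = 11110001, payload 001 (3 bits).
Byte 2: 0x89 = 10001001 (10xxxxxx ✓), payload 001001.
Byte 3: 0x9E = 10011110 (10xxxxxx ✓), payload 011110.
Byte 4: 0xBE = 10111110 (10xxxxxx ✓), payload 111110.
Concatenate: 001001001011110111110 = 0x497BE (21 bits → U+497BE).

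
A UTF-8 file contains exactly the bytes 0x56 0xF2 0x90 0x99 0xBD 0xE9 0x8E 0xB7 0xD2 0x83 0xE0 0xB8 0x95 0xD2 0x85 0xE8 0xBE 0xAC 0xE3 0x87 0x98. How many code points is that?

8

Byte at offset 0: 0x56 = 01010110 → 1-byte char (#1). Advance 1.
Byte at offset 1: 0xF2 = 11110010 → 4-byte char (#2). Advance 4.
Byte at offset 5: 0xE9 = 11101001 → 3-byte char (#3). Advance 3.
Byte at offset 8: 0xD2 = 11010010 → 2-byte char (#4). Advance 2.
Byte at offset 10: 0xE0 = 11100000 → 3-byte char (#5). Advance 3.
Byte at offset 13: 0xD2 = 11010010 → 2-byte char (#6). Advance 2.
Byte at offset 15: 0xE8 = 11101000 → 3-byte char (#7). Advance 3.
Byte at offset 18: 0xE3 = 11100011 → 3-byte char (#8). Advance 3.
Reached end at offset 21 after 8 code points.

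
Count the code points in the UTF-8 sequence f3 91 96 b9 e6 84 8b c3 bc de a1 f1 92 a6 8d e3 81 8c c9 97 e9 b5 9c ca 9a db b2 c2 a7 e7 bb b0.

12

Byte at offset 0: 0xF3 = 11110011 → 4-byte char (#1). Advance 4.
Byte at offset 4: 0xE6 = 11100110 → 3-byte char (#2). Advance 3.
Byte at offset 7: 0xC3 = 11000011 → 2-byte char (#3). Advance 2.
Byte at offset 9: 0xDE = 11011110 → 2-byte char (#4). Advance 2.
Byte at offset 11: 0xF1 = 11110001 → 4-byte char (#5). Advance 4.
Byte at offset 15: 0xE3 = 11100011 → 3-byte char (#6). Advance 3.
Byte at offset 18: 0xC9 = 11001001 → 2-byte char (#7). Advance 2.
Byte at offset 20: 0xE9 = 11101001 → 3-byte char (#8). Advance 3.
Byte at offset 23: 0xCA = 11001010 → 2-byte char (#9). Advance 2.
Byte at offset 25: 0xDB = 11011011 → 2-byte char (#10). Advance 2.
Byte at offset 27: 0xC2 = 11000010 → 2-byte char (#11). Advance 2.
Byte at offset 29: 0xE7 = 11100111 → 3-byte char (#12). Advance 3.
Reached end at offset 32 after 12 code points.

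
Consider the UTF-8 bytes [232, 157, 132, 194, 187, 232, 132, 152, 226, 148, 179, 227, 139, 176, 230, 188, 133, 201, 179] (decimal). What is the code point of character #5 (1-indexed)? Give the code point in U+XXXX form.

U+32F0

Offset 0: leading byte 0xE8 = 11101000 → 3-byte char #1 = E8 9D 84.
Offset 3: leading byte 0xC2 = 11000010 → 2-byte char #2 = C2 BB.
Offset 5: leading byte 0xE8 = 11101000 → 3-byte char #3 = E8 84 98.
Offset 8: leading byte 0xE2 = 11100010 → 3-byte char #4 = E2 94 B3.
Offset 11: leading byte 0xE3 = 11100011 → 3-byte char #5 = E3 8B B0.
Leading byte 0xE3 = 11100011 matches 1110xxxx → 3-byte sequence.
Byte 1: 0xE3 = 11100011, payload 0011 (4 bits).
Byte 2: 0x8B = 10001011 (10xxxxxx ✓), payload 001011.
Byte 3: 0xB0 = 10110000 (10xxxxxx ✓), payload 110000.
Concatenate: 0011001011110000 = 0x32F0 (16 bits → U+32F0).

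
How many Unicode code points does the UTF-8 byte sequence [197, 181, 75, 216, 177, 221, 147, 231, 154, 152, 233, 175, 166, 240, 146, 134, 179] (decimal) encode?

7

Byte at offset 0: 0xC5 = 11000101 → 2-byte char (#1). Advance 2.
Byte at offset 2: 0x4B = 01001011 → 1-byte char (#2). Advance 1.
Byte at offset 3: 0xD8 = 11011000 → 2-byte char (#3). Advance 2.
Byte at offset 5: 0xDD = 11011101 → 2-byte char (#4). Advance 2.
Byte at offset 7: 0xE7 = 11100111 → 3-byte char (#5). Advance 3.
Byte at offset 10: 0xE9 = 11101001 → 3-byte char (#6). Advance 3.
Byte at offset 13: 0xF0 = 11110000 → 4-byte char (#7). Advance 4.
Reached end at offset 17 after 7 code points.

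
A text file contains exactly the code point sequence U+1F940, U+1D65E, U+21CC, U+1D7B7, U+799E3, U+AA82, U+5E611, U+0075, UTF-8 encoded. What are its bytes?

U+1F940: 4-byte form → F0 9F A5 80.
U+1D65E: 4-byte form → F0 9D 99 9E.
U+21CC: 3-byte form → E2 87 8C.
U+1D7B7: 4-byte form → F0 9D 9E B7.
U+799E3: 4-byte form → F1 B9 A7 A3.
U+AA82: 3-byte form → EA AA 82.
U+5E611: 4-byte form → F1 9E 98 91.
U+0075: 1-byte form → 75.
Concatenated (27 bytes): F0 9F A5 80 F0 9D 99 9E E2 87 8C F0 9D 9E B7 F1 B9 A7 A3 EA AA 82 F1 9E 98 91 75.

F0 9F A5 80 F0 9D 99 9E E2 87 8C F0 9D 9E B7 F1 B9 A7 A3 EA AA 82 F1 9E 98 91 75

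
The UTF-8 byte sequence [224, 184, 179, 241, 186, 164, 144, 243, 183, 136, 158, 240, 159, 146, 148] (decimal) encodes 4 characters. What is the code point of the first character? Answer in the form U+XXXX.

U+0E33

Offset 0: leading byte 0xE0 = 11100000 → 3-byte char #1 = E0 B8 B3.
Leading byte 0xE0 = 11100000 matches 1110xxxx → 3-byte sequence.
Byte 1: 0xE0 = 11100000, payload 0000 (4 bits).
Byte 2: 0xB8 = 10111000 (10xxxxxx ✓), payload 111000.
Byte 3: 0xB3 = 10110011 (10xxxxxx ✓), payload 110011.
Concatenate: 0000111000110011 = 0xE33 (16 bits → U+0E33).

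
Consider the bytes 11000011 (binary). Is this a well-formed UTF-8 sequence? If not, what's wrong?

Leading byte 0xC3 = 11000011 → 2-byte form, but only 1 byte is present.

invalid (sequence truncated)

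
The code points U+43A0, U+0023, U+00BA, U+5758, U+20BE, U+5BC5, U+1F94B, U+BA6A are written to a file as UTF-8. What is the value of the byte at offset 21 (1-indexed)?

1-indexed offset 21 is 0-indexed offset 20.
U+43A0 → 3-byte form E4 8E A0 at offsets 0–2.
U+0023 → 1-byte form 23 at offsets 3–3.
U+00BA → 2-byte form C2 BA at offsets 4–5.
U+5758 → 3-byte form E5 9D 98 at offsets 6–8.
U+20BE → 3-byte form E2 82 BE at offsets 9–11.
U+5BC5 → 3-byte form E5 AF 85 at offsets 12–14.
U+1F94B → 4-byte form F0 9F A5 8B at offsets 15–18.
U+BA6A → 3-byte form EB A9 AA at offsets 19–21.
Offset 20 falls in char 8's range; it's byte 2 of EB A9 AA = 0xA9.

0xA9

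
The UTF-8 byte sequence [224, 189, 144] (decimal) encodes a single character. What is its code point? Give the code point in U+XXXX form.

U+0F50

Leading byte 0xE0 = 11100000 matches 1110xxxx → 3-byte sequence.
Byte 1: 0xE0 = 11100000, payload 0000 (4 bits).
Byte 2: 0xBD = 10111101 (10xxxxxx ✓), payload 111101.
Byte 3: 0x90 = 10010000 (10xxxxxx ✓), payload 010000.
Concatenate: 0000111101010000 = 0xF50 (16 bits → U+0F50).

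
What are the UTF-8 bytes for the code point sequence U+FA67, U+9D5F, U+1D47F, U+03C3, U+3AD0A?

U+FA67: 3-byte form → EF A9 A7.
U+9D5F: 3-byte form → E9 B5 9F.
U+1D47F: 4-byte form → F0 9D 91 BF.
U+03C3: 2-byte form → CF 83.
U+3AD0A: 4-byte form → F0 BA B4 8A.
Concatenated (16 bytes): EF A9 A7 E9 B5 9F F0 9D 91 BF CF 83 F0 BA B4 8A.

EF A9 A7 E9 B5 9F F0 9D 91 BF CF 83 F0 BA B4 8A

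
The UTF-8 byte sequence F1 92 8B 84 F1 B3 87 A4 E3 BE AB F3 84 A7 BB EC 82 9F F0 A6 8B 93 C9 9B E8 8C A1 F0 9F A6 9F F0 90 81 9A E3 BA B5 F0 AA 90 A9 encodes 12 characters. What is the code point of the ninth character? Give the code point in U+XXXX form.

U+1F99F

Offset 0: leading byte 0xF1 = 11110001 → 4-byte char #1 = F1 92 8B 84.
Offset 4: leading byte 0xF1 = 11110001 → 4-byte char #2 = F1 B3 87 A4.
Offset 8: leading byte 0xE3 = 11100011 → 3-byte char #3 = E3 BE AB.
Offset 11: leading byte 0xF3 = 11110011 → 4-byte char #4 = F3 84 A7 BB.
Offset 15: leading byte 0xEC = 11101100 → 3-byte char #5 = EC 82 9F.
Offset 18: leading byte 0xF0 = 11110000 → 4-byte char #6 = F0 A6 8B 93.
Offset 22: leading byte 0xC9 = 11001001 → 2-byte char #7 = C9 9B.
Offset 24: leading byte 0xE8 = 11101000 → 3-byte char #8 = E8 8C A1.
Offset 27: leading byte 0xF0 = 11110000 → 4-byte char #9 = F0 9F A6 9F.
Leading byte 0xF0 = 11110000 matches 11110xxx → 4-byte sequence.
Byte 1: 0xF0 = 11110000, payload 000 (3 bits).
Byte 2: 0x9F = 10011111 (10xxxxxx ✓), payload 011111.
Byte 3: 0xA6 = 10100110 (10xxxxxx ✓), payload 100110.
Byte 4: 0x9F = 10011111 (10xxxxxx ✓), payload 011111.
Concatenate: 000011111100110011111 = 0x1F99F (21 bits → U+1F99F).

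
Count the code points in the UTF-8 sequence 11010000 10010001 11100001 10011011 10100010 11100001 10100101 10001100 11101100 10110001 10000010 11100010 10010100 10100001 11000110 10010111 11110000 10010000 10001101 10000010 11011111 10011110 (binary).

Byte at offset 0: 0xD0 = 11010000 → 2-byte char (#1). Advance 2.
Byte at offset 2: 0xE1 = 11100001 → 3-byte char (#2). Advance 3.
Byte at offset 5: 0xE1 = 11100001 → 3-byte char (#3). Advance 3.
Byte at offset 8: 0xEC = 11101100 → 3-byte char (#4). Advance 3.
Byte at offset 11: 0xE2 = 11100010 → 3-byte char (#5). Advance 3.
Byte at offset 14: 0xC6 = 11000110 → 2-byte char (#6). Advance 2.
Byte at offset 16: 0xF0 = 11110000 → 4-byte char (#7). Advance 4.
Byte at offset 20: 0xDF = 11011111 → 2-byte char (#8). Advance 2.
Reached end at offset 22 after 8 code points.

8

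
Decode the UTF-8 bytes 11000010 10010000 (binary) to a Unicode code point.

U+0090

Leading byte 0xC2 = 11000010 matches 110xxxxx → 2-byte sequence.
Byte 1: 0xC2 = 11000010, payload 00010 (5 bits).
Byte 2: 0x90 = 10010000 (10xxxxxx ✓), payload 010000.
Concatenate: 00010010000 = 0x90 (11 bits → U+0090).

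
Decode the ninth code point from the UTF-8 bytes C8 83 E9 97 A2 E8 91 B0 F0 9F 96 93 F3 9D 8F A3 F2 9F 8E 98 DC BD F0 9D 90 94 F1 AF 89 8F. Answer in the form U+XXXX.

U+6F24F

Offset 0: leading byte 0xC8 = 11001000 → 2-byte char #1 = C8 83.
Offset 2: leading byte 0xE9 = 11101001 → 3-byte char #2 = E9 97 A2.
Offset 5: leading byte 0xE8 = 11101000 → 3-byte char #3 = E8 91 B0.
Offset 8: leading byte 0xF0 = 11110000 → 4-byte char #4 = F0 9F 96 93.
Offset 12: leading byte 0xF3 = 11110011 → 4-byte char #5 = F3 9D 8F A3.
Offset 16: leading byte 0xF2 = 11110010 → 4-byte char #6 = F2 9F 8E 98.
Offset 20: leading byte 0xDC = 11011100 → 2-byte char #7 = DC BD.
Offset 22: leading byte 0xF0 = 11110000 → 4-byte char #8 = F0 9D 90 94.
Offset 26: leading byte 0xF1 = 11110001 → 4-byte char #9 = F1 AF 89 8F.
Leading byte 0xF1 = 11110001 matches 11110xxx → 4-byte sequence.
Byte 1: 0xF1 = 11110001, payload 001 (3 bits).
Byte 2: 0xAF = 10101111 (10xxxxxx ✓), payload 101111.
Byte 3: 0x89 = 10001001 (10xxxxxx ✓), payload 001001.
Byte 4: 0x8F = 10001111 (10xxxxxx ✓), payload 001111.
Concatenate: 001101111001001001111 = 0x6F24F (21 bits → U+6F24F).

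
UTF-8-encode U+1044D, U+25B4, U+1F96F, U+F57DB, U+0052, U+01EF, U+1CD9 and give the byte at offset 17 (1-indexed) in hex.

1-indexed offset 17 is 0-indexed offset 16.
U+1044D → 4-byte form F0 90 91 8D at offsets 0–3.
U+25B4 → 3-byte form E2 96 B4 at offsets 4–6.
U+1F96F → 4-byte form F0 9F A5 AF at offsets 7–10.
U+F57DB → 4-byte form F3 B5 9F 9B at offsets 11–14.
U+0052 → 1-byte form 52 at offsets 15–15.
U+01EF → 2-byte form C7 AF at offsets 16–17.
Offset 16 falls in char 6's range; it's byte 1 of C7 AF = 0xC7.

0xC7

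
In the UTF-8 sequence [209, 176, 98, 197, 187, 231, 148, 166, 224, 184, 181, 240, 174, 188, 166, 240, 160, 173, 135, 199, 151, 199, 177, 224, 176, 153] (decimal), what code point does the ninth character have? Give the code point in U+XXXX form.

Offset 0: leading byte 0xD1 = 11010001 → 2-byte char #1 = D1 B0.
Offset 2: leading byte 0x62 = 01100010 → 1-byte char #2 = 62.
Offset 3: leading byte 0xC5 = 11000101 → 2-byte char #3 = C5 BB.
Offset 5: leading byte 0xE7 = 11100111 → 3-byte char #4 = E7 94 A6.
Offset 8: leading byte 0xE0 = 11100000 → 3-byte char #5 = E0 B8 B5.
Offset 11: leading byte 0xF0 = 11110000 → 4-byte char #6 = F0 AE BC A6.
Offset 15: leading byte 0xF0 = 11110000 → 4-byte char #7 = F0 A0 AD 87.
Offset 19: leading byte 0xC7 = 11000111 → 2-byte char #8 = C7 97.
Offset 21: leading byte 0xC7 = 11000111 → 2-byte char #9 = C7 B1.
Leading byte 0xC7 = 11000111 matches 110xxxxx → 2-byte sequence.
Byte 1: 0xC7 = 11000111, payload 00111 (5 bits).
Byte 2: 0xB1 = 10110001 (10xxxxxx ✓), payload 110001.
Concatenate: 00111110001 = 0x1F1 (11 bits → U+01F1).

U+01F1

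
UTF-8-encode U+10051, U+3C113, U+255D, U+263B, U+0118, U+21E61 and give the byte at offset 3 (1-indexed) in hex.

1-indexed offset 3 is 0-indexed offset 2.
U+10051 → 4-byte form F0 90 81 91 at offsets 0–3.
Offset 2 falls in char 1's range; it's byte 3 of F0 90 81 91 = 0x81.

0x81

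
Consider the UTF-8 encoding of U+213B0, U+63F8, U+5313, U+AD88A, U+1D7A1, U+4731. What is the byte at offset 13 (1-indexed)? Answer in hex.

1-indexed offset 13 is 0-indexed offset 12.
U+213B0 → 4-byte form F0 A1 8E B0 at offsets 0–3.
U+63F8 → 3-byte form E6 8F B8 at offsets 4–6.
U+5313 → 3-byte form E5 8C 93 at offsets 7–9.
U+AD88A → 4-byte form F2 AD A2 8A at offsets 10–13.
Offset 12 falls in char 4's range; it's byte 3 of F2 AD A2 8A = 0xA2.

0xA2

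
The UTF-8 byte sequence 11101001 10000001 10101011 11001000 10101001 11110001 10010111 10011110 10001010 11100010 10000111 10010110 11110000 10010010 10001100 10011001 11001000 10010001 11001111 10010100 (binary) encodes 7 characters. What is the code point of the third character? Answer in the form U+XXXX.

Offset 0: leading byte 0xE9 = 11101001 → 3-byte char #1 = E9 81 AB.
Offset 3: leading byte 0xC8 = 11001000 → 2-byte char #2 = C8 A9.
Offset 5: leading byte 0xF1 = 11110001 → 4-byte char #3 = F1 97 9E 8A.
Leading byte 0xF1 = 11110001 matches 11110xxx → 4-byte sequence.
Byte 1: 0xF1 = 11110001, payload 001 (3 bits).
Byte 2: 0x97 = 10010111 (10xxxxxx ✓), payload 010111.
Byte 3: 0x9E = 10011110 (10xxxxxx ✓), payload 011110.
Byte 4: 0x8A = 10001010 (10xxxxxx ✓), payload 001010.
Concatenate: 001010111011110001010 = 0x5778A (21 bits → U+5778A).

U+5778A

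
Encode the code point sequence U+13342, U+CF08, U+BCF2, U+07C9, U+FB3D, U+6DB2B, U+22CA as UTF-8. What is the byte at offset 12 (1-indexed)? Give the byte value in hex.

0x89

1-indexed offset 12 is 0-indexed offset 11.
U+13342 → 4-byte form F0 93 8D 82 at offsets 0–3.
U+CF08 → 3-byte form EC BC 88 at offsets 4–6.
U+BCF2 → 3-byte form EB B3 B2 at offsets 7–9.
U+07C9 → 2-byte form DF 89 at offsets 10–11.
Offset 11 falls in char 4's range; it's byte 2 of DF 89 = 0x89.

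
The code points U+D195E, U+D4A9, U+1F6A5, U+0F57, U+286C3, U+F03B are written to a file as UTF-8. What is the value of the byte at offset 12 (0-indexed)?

U+D195E → 4-byte form F3 91 A5 9E at offsets 0–3.
U+D4A9 → 3-byte form ED 92 A9 at offsets 4–6.
U+1F6A5 → 4-byte form F0 9F 9A A5 at offsets 7–10.
U+0F57 → 3-byte form E0 BD 97 at offsets 11–13.
Offset 12 falls in char 4's range; it's byte 2 of E0 BD 97 = 0xBD.

0xBD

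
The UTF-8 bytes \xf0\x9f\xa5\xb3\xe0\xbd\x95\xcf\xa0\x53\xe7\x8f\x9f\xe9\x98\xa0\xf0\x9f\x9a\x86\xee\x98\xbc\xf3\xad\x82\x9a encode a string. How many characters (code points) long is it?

9

Byte at offset 0: 0xF0 = 11110000 → 4-byte char (#1). Advance 4.
Byte at offset 4: 0xE0 = 11100000 → 3-byte char (#2). Advance 3.
Byte at offset 7: 0xCF = 11001111 → 2-byte char (#3). Advance 2.
Byte at offset 9: 0x53 = 01010011 → 1-byte char (#4). Advance 1.
Byte at offset 10: 0xE7 = 11100111 → 3-byte char (#5). Advance 3.
Byte at offset 13: 0xE9 = 11101001 → 3-byte char (#6). Advance 3.
Byte at offset 16: 0xF0 = 11110000 → 4-byte char (#7). Advance 4.
Byte at offset 20: 0xEE = 11101110 → 3-byte char (#8). Advance 3.
Byte at offset 23: 0xF3 = 11110011 → 4-byte char (#9). Advance 4.
Reached end at offset 27 after 9 code points.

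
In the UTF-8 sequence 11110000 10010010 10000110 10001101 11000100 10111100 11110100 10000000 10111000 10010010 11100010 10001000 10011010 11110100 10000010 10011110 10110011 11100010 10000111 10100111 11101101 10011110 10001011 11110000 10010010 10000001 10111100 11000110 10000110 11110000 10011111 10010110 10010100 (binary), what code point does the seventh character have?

U+D78B

Offset 0: leading byte 0xF0 = 11110000 → 4-byte char #1 = F0 92 86 8D.
Offset 4: leading byte 0xC4 = 11000100 → 2-byte char #2 = C4 BC.
Offset 6: leading byte 0xF4 = 11110100 → 4-byte char #3 = F4 80 B8 92.
Offset 10: leading byte 0xE2 = 11100010 → 3-byte char #4 = E2 88 9A.
Offset 13: leading byte 0xF4 = 11110100 → 4-byte char #5 = F4 82 9E B3.
Offset 17: leading byte 0xE2 = 11100010 → 3-byte char #6 = E2 87 A7.
Offset 20: leading byte 0xED = 11101101 → 3-byte char #7 = ED 9E 8B.
Leading byte 0xED = 11101101 matches 1110xxxx → 3-byte sequence.
Byte 1: 0xED = 11101101, payload 1101 (4 bits).
Byte 2: 0x9E = 10011110 (10xxxxxx ✓), payload 011110.
Byte 3: 0x8B = 10001011 (10xxxxxx ✓), payload 001011.
Concatenate: 1101011110001011 = 0xD78B (16 bits → U+D78B).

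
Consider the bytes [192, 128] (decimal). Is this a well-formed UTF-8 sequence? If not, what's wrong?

Leading byte 0xC0 = 11000000 → 2-byte form.
Continuation bytes all match 10xxxxxx. Payload decodes to 0x0.
But 0x0 < 0x80, the minimum for a 2-byte sequence — this is an overlong encoding.

invalid (overlong encoding)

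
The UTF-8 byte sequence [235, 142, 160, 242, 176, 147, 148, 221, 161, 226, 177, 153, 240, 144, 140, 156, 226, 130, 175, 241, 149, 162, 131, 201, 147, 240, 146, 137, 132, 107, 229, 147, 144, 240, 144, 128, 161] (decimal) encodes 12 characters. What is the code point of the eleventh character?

Offset 0: leading byte 0xEB = 11101011 → 3-byte char #1 = EB 8E A0.
Offset 3: leading byte 0xF2 = 11110010 → 4-byte char #2 = F2 B0 93 94.
Offset 7: leading byte 0xDD = 11011101 → 2-byte char #3 = DD A1.
Offset 9: leading byte 0xE2 = 11100010 → 3-byte char #4 = E2 B1 99.
Offset 12: leading byte 0xF0 = 11110000 → 4-byte char #5 = F0 90 8C 9C.
Offset 16: leading byte 0xE2 = 11100010 → 3-byte char #6 = E2 82 AF.
Offset 19: leading byte 0xF1 = 11110001 → 4-byte char #7 = F1 95 A2 83.
Offset 23: leading byte 0xC9 = 11001001 → 2-byte char #8 = C9 93.
Offset 25: leading byte 0xF0 = 11110000 → 4-byte char #9 = F0 92 89 84.
Offset 29: leading byte 0x6B = 01101011 → 1-byte char #10 = 6B.
Offset 30: leading byte 0xE5 = 11100101 → 3-byte char #11 = E5 93 90.
Leading byte 0xE5 = 11100101 matches 1110xxxx → 3-byte sequence.
Byte 1: 0xE5 = 11100101, payload 0101 (4 bits).
Byte 2: 0x93 = 10010011 (10xxxxxx ✓), payload 010011.
Byte 3: 0x90 = 10010000 (10xxxxxx ✓), payload 010000.
Concatenate: 0101010011010000 = 0x54D0 (16 bits → U+54D0).

U+54D0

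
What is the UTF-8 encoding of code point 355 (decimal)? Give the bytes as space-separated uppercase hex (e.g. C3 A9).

C5 A3

U+0163 = 0x163 = 355 decimal. In range U+0080–U+07FF → 2-byte form: 110xxxxx 10xxxxxx.
Binary (11 bits): 00101100011.
Split 5+6: 00101 | 100011.
Byte 1: 11000101 = 0xC5.
Byte 2: 10100011 = 0xA3.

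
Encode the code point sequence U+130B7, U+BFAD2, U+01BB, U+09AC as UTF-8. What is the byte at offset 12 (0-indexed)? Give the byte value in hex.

0xAC

U+130B7 → 4-byte form F0 93 82 B7 at offsets 0–3.
U+BFAD2 → 4-byte form F2 BF AB 92 at offsets 4–7.
U+01BB → 2-byte form C6 BB at offsets 8–9.
U+09AC → 3-byte form E0 A6 AC at offsets 10–12.
Offset 12 falls in char 4's range; it's byte 3 of E0 A6 AC = 0xAC.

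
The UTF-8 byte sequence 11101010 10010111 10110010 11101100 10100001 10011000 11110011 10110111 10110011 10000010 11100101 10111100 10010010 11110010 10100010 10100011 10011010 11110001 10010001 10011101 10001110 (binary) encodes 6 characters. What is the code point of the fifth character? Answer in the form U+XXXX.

U+A28DA

Offset 0: leading byte 0xEA = 11101010 → 3-byte char #1 = EA 97 B2.
Offset 3: leading byte 0xEC = 11101100 → 3-byte char #2 = EC A1 98.
Offset 6: leading byte 0xF3 = 11110011 → 4-byte char #3 = F3 B7 B3 82.
Offset 10: leading byte 0xE5 = 11100101 → 3-byte char #4 = E5 BC 92.
Offset 13: leading byte 0xF2 = 11110010 → 4-byte char #5 = F2 A2 A3 9A.
Leading byte 0xF2 = 11110010 matches 11110xxx → 4-byte sequence.
Byte 1: 0xF2 = 11110010, payload 010 (3 bits).
Byte 2: 0xA2 = 10100010 (10xxxxxx ✓), payload 100010.
Byte 3: 0xA3 = 10100011 (10xxxxxx ✓), payload 100011.
Byte 4: 0x9A = 10011010 (10xxxxxx ✓), payload 011010.
Concatenate: 010100010100011011010 = 0xA28DA (21 bits → U+A28DA).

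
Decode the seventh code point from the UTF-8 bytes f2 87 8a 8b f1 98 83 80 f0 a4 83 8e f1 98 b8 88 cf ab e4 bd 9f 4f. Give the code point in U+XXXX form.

Offset 0: leading byte 0xF2 = 11110010 → 4-byte char #1 = F2 87 8A 8B.
Offset 4: leading byte 0xF1 = 11110001 → 4-byte char #2 = F1 98 83 80.
Offset 8: leading byte 0xF0 = 11110000 → 4-byte char #3 = F0 A4 83 8E.
Offset 12: leading byte 0xF1 = 11110001 → 4-byte char #4 = F1 98 B8 88.
Offset 16: leading byte 0xCF = 11001111 → 2-byte char #5 = CF AB.
Offset 18: leading byte 0xE4 = 11100100 → 3-byte char #6 = E4 BD 9F.
Offset 21: leading byte 0x4F = 01001111 → 1-byte char #7 = 4F.
Leading byte 0x4F = 01001111 matches 0xxxxxxx → 1-byte sequence.
Byte 1: 0x4F = 01001111, payload 1001111 (7 bits).
Concatenate: 1001111 = 0x4F (7 bits → U+004F).

U+004F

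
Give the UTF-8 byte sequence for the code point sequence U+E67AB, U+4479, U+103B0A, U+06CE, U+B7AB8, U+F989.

U+E67AB: 4-byte form → F3 A6 9E AB.
U+4479: 3-byte form → E4 91 B9.
U+103B0A: 4-byte form → F4 83 AC 8A.
U+06CE: 2-byte form → DB 8E.
U+B7AB8: 4-byte form → F2 B7 AA B8.
U+F989: 3-byte form → EF A6 89.
Concatenated (20 bytes): F3 A6 9E AB E4 91 B9 F4 83 AC 8A DB 8E F2 B7 AA B8 EF A6 89.

F3 A6 9E AB E4 91 B9 F4 83 AC 8A DB 8E F2 B7 AA B8 EF A6 89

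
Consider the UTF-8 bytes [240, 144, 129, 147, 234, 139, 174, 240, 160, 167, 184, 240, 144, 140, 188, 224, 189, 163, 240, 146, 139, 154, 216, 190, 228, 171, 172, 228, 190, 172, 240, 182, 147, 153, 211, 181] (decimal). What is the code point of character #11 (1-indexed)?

U+04F5

Offset 0: leading byte 0xF0 = 11110000 → 4-byte char #1 = F0 90 81 93.
Offset 4: leading byte 0xEA = 11101010 → 3-byte char #2 = EA 8B AE.
Offset 7: leading byte 0xF0 = 11110000 → 4-byte char #3 = F0 A0 A7 B8.
Offset 11: leading byte 0xF0 = 11110000 → 4-byte char #4 = F0 90 8C BC.
Offset 15: leading byte 0xE0 = 11100000 → 3-byte char #5 = E0 BD A3.
Offset 18: leading byte 0xF0 = 11110000 → 4-byte char #6 = F0 92 8B 9A.
Offset 22: leading byte 0xD8 = 11011000 → 2-byte char #7 = D8 BE.
Offset 24: leading byte 0xE4 = 11100100 → 3-byte char #8 = E4 AB AC.
Offset 27: leading byte 0xE4 = 11100100 → 3-byte char #9 = E4 BE AC.
Offset 30: leading byte 0xF0 = 11110000 → 4-byte char #10 = F0 B6 93 99.
Offset 34: leading byte 0xD3 = 11010011 → 2-byte char #11 = D3 B5.
Leading byte 0xD3 = 11010011 matches 110xxxxx → 2-byte sequence.
Byte 1: 0xD3 = 11010011, payload 10011 (5 bits).
Byte 2: 0xB5 = 10110101 (10xxxxxx ✓), payload 110101.
Concatenate: 10011110101 = 0x4F5 (11 bits → U+04F5).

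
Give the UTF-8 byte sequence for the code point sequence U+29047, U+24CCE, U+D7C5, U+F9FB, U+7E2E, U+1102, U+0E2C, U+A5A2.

U+29047: 4-byte form → F0 A9 81 87.
U+24CCE: 4-byte form → F0 A4 B3 8E.
U+D7C5: 3-byte form → ED 9F 85.
U+F9FB: 3-byte form → EF A7 BB.
U+7E2E: 3-byte form → E7 B8 AE.
U+1102: 3-byte form → E1 84 82.
U+0E2C: 3-byte form → E0 B8 AC.
U+A5A2: 3-byte form → EA 96 A2.
Concatenated (26 bytes): F0 A9 81 87 F0 A4 B3 8E ED 9F 85 EF A7 BB E7 B8 AE E1 84 82 E0 B8 AC EA 96 A2.

F0 A9 81 87 F0 A4 B3 8E ED 9F 85 EF A7 BB E7 B8 AE E1 84 82 E0 B8 AC EA 96 A2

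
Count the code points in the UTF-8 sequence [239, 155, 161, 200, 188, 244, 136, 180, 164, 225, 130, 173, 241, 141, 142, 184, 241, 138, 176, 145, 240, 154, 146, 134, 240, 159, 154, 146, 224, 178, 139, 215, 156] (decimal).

Byte at offset 0: 0xEF = 11101111 → 3-byte char (#1). Advance 3.
Byte at offset 3: 0xC8 = 11001000 → 2-byte char (#2). Advance 2.
Byte at offset 5: 0xF4 = 11110100 → 4-byte char (#3). Advance 4.
Byte at offset 9: 0xE1 = 11100001 → 3-byte char (#4). Advance 3.
Byte at offset 12: 0xF1 = 11110001 → 4-byte char (#5). Advance 4.
Byte at offset 16: 0xF1 = 11110001 → 4-byte char (#6). Advance 4.
Byte at offset 20: 0xF0 = 11110000 → 4-byte char (#7). Advance 4.
Byte at offset 24: 0xF0 = 11110000 → 4-byte char (#8). Advance 4.
Byte at offset 28: 0xE0 = 11100000 → 3-byte char (#9). Advance 3.
Byte at offset 31: 0xD7 = 11010111 → 2-byte char (#10). Advance 2.
Reached end at offset 33 after 10 code points.

10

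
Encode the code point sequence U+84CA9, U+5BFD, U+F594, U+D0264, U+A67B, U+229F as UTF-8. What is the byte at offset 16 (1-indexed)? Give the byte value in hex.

0x99

1-indexed offset 16 is 0-indexed offset 15.
U+84CA9 → 4-byte form F2 84 B2 A9 at offsets 0–3.
U+5BFD → 3-byte form E5 AF BD at offsets 4–6.
U+F594 → 3-byte form EF 96 94 at offsets 7–9.
U+D0264 → 4-byte form F3 90 89 A4 at offsets 10–13.
U+A67B → 3-byte form EA 99 BB at offsets 14–16.
Offset 15 falls in char 5's range; it's byte 2 of EA 99 BB = 0x99.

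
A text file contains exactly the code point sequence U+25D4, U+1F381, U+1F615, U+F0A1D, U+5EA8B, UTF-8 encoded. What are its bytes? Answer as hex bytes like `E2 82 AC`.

E2 97 94 F0 9F 8E 81 F0 9F 98 95 F3 B0 A8 9D F1 9E AA 8B

U+25D4: 3-byte form → E2 97 94.
U+1F381: 4-byte form → F0 9F 8E 81.
U+1F615: 4-byte form → F0 9F 98 95.
U+F0A1D: 4-byte form → F3 B0 A8 9D.
U+5EA8B: 4-byte form → F1 9E AA 8B.
Concatenated (19 bytes): E2 97 94 F0 9F 8E 81 F0 9F 98 95 F3 B0 A8 9D F1 9E AA 8B.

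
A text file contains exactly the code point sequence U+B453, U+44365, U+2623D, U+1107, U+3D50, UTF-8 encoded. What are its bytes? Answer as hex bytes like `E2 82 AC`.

U+B453: 3-byte form → EB 91 93.
U+44365: 4-byte form → F1 84 8D A5.
U+2623D: 4-byte form → F0 A6 88 BD.
U+1107: 3-byte form → E1 84 87.
U+3D50: 3-byte form → E3 B5 90.
Concatenated (17 bytes): EB 91 93 F1 84 8D A5 F0 A6 88 BD E1 84 87 E3 B5 90.

EB 91 93 F1 84 8D A5 F0 A6 88 BD E1 84 87 E3 B5 90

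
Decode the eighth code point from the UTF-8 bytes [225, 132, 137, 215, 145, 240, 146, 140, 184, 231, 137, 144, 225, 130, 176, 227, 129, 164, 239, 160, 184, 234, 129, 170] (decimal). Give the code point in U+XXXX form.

Offset 0: leading byte 0xE1 = 11100001 → 3-byte char #1 = E1 84 89.
Offset 3: leading byte 0xD7 = 11010111 → 2-byte char #2 = D7 91.
Offset 5: leading byte 0xF0 = 11110000 → 4-byte char #3 = F0 92 8C B8.
Offset 9: leading byte 0xE7 = 11100111 → 3-byte char #4 = E7 89 90.
Offset 12: leading byte 0xE1 = 11100001 → 3-byte char #5 = E1 82 B0.
Offset 15: leading byte 0xE3 = 11100011 → 3-byte char #6 = E3 81 A4.
Offset 18: leading byte 0xEF = 11101111 → 3-byte char #7 = EF A0 B8.
Offset 21: leading byte 0xEA = 11101010 → 3-byte char #8 = EA 81 AA.
Leading byte 0xEA = 11101010 matches 1110xxxx → 3-byte sequence.
Byte 1: 0xEA = 11101010, payload 1010 (4 bits).
Byte 2: 0x81 = 10000001 (10xxxxxx ✓), payload 000001.
Byte 3: 0xAA = 10101010 (10xxxxxx ✓), payload 101010.
Concatenate: 1010000001101010 = 0xA06A (16 bits → U+A06A).

U+A06A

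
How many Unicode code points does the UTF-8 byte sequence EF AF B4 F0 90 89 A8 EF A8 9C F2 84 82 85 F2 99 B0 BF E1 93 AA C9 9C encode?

Byte at offset 0: 0xEF = 11101111 → 3-byte char (#1). Advance 3.
Byte at offset 3: 0xF0 = 11110000 → 4-byte char (#2). Advance 4.
Byte at offset 7: 0xEF = 11101111 → 3-byte char (#3). Advance 3.
Byte at offset 10: 0xF2 = 11110010 → 4-byte char (#4). Advance 4.
Byte at offset 14: 0xF2 = 11110010 → 4-byte char (#5). Advance 4.
Byte at offset 18: 0xE1 = 11100001 → 3-byte char (#6). Advance 3.
Byte at offset 21: 0xC9 = 11001001 → 2-byte char (#7). Advance 2.
Reached end at offset 23 after 7 code points.

7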